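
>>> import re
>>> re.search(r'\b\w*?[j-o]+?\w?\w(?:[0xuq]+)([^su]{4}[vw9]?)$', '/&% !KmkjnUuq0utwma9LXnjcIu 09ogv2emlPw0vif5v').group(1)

The match spans [28:45] → '09ogv2emlPw0vif5v'.
Captured: group 1 = 'vif5v'.

'vif5v'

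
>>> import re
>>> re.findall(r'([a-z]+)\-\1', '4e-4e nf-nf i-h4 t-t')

['nf', 't']

After group 1 captures some text, `\1` only succeeds where that same text appears again.
With a single group, `findall` returns only what that group captured — 2 items.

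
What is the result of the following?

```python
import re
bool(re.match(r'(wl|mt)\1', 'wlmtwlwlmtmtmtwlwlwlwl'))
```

`re.match` only tries the pattern at the start of the string.
Here position 0 doesn't satisfy it, so the call returns None, and `bool(None)` is False.

False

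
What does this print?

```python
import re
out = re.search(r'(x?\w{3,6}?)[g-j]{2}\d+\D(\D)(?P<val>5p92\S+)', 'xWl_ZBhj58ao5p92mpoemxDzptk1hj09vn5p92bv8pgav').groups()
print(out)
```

('xWl_ZB', 'o', '5p92mpoemxDzptk1hj09vn5p92bv8pgav')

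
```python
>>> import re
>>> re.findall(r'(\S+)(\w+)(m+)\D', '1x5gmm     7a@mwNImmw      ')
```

[('1x5g', 'm', 'm'), ('7a@mwNI', 'm', 'm')]

The pattern matches one or more of a non-whitespace character (captured); then one or more of a word character (captured); then one or more of a literal 'm' (captured); then a non-digit.
Matches: at [0:7] match '1x5gmm ', groups = ('1x5g', 'm', 'm'); at [11:21] match '7a@mwNImmw', groups = ('7a@mwNI', 'm', 'm').
`findall` packs the 3 group values into a tuple for every match.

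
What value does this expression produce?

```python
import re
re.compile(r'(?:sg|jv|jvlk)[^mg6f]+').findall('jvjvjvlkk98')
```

['jvjvjvlkk98']

Walking the string: at [0:11] → 'jvjvjvlkk98'.
No capturing groups, so `findall` returns the 1 full match string.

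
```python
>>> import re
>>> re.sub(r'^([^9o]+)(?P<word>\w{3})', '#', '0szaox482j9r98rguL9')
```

This matches anchored at the start of the string; then one or more of any character except [9o] (captured); then exactly 3 of a word character (captured as 'word').
Matches: at [0:7] → '0szaox4'.
Every occurrence is swapped for '#'.

'#82j9r98rguL9'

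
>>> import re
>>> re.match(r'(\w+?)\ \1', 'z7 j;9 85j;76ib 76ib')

`match` is anchored at position 0; if the pattern doesn't fit there, it returns None.
Here the string doesn't start with a match, so the call returns None.

None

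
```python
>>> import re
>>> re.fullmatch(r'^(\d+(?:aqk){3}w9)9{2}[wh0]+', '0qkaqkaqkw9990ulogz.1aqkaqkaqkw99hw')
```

None

Pattern: anchored at the start of the string; then one or more of a digit, then the literal 'aqk' repeated 3 times, then the literal 'w9' (captured); then exactly 2 of the literal '9', then one or more of one of [wh0].
`fullmatch` succeeds only if the pattern covers the string from start to end.
Here the string isn't matched end-to-end, so the call returns None.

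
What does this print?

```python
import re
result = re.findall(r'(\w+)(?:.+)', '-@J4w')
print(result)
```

This matches one or more of a word character (captured); then one or more of any character (non-capturing group).
Matches: at [2:5] match 'J4w', group 1 = 'J4'.
One capturing group, so `findall` returns just the captured substring from the one match — 1 in all.

['J4']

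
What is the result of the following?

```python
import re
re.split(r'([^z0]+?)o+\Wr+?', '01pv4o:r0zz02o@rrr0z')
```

['0', '1pv4', '0zz0', '2', 'rr0z']

Pattern: one or more of any character except [z0] (lazy) (captured); then one or more of a literal 'o', then a non-word character; then one or more of a literal 'r' (lazy).
The `?` after the quantifier makes it lazy — it takes as little as possible before letting the rest of the pattern try.
Matches to split on: at [1:8] → '1pv4o:r'; at [12:16] → '2o@r'.
`re.split` interleaves the captured-group text with the surrounding fragments.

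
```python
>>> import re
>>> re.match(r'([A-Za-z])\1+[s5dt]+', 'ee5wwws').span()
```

(0, 3)

`re.match` only tries the pattern at the start of the string.
The match spans [0:3] → 'ee5'.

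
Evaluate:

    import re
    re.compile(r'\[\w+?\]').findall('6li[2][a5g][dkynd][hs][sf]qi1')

Scanning left to right: at [3:6] → '[2]'; at [6:11] → '[a5g]'; at [11:18] → '[dkynd]'; at [18:22] → '[hs]'; at [22:26] → '[sf]'.
With no groups in the pattern, `findall` gives back each whole match — 5 here.

['[2]', '[a5g]', '[dkynd]', '[hs]', '[sf]']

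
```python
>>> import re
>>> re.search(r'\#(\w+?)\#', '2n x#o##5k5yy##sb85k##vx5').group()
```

Unlike `match`, `search` isn't anchored — it looks for the pattern anywhere in the string.
The match spans [4:7] → '#o#'.
Captured: group 1 = 'o'.

'#o#'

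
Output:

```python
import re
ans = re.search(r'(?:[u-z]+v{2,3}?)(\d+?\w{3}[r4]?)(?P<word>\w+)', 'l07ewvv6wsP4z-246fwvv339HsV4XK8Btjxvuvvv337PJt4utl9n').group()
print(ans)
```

wvv6wsP4z

Pattern: one or more of a character in [u-z], then 2 to 3 of a literal 'v' (lazy) (non-capturing group); then one or more of a digit (lazy), then exactly 3 of a word character, then optionally one of [r4] (captured); then one or more of a word character (captured as 'word').
`re.search` tries every starting position until one works.
The match spans [4:13] → 'wvv6wsP4z'.
Captured: group 1 = '6wsP4', group 2 = 'z'.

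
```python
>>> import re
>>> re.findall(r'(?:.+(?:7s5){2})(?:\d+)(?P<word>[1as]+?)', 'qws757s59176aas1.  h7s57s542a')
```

This matches one or more of any character, then the literal '7s5' repeated 2 times (non-capturing group); then one or more of a digit (non-capturing group); then one or more of one of [1as] (lazy) (captured as 'word').
Matches: at [0:29] match 'qws757s59176aas1.  h7s57s542a', group 1 = 'a'.
Because there's exactly one group, `findall` drops the full match and keeps group 1 from the one hit.

['a']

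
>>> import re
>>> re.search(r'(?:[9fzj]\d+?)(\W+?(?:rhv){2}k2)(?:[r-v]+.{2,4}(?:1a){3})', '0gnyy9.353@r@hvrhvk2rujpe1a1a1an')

None

The pattern matches one of [9fzj], then one or more of a digit (lazy) (non-capturing group); then one or more of a non-word character (lazy), then the literal 'rhv' repeated 2 times, then the literal 'k2' (captured); then one or more of a character in [r-v], then 2 to 4 of any character, then the literal '1a' repeated 3 times (non-capturing group).
Here nothing in the string fits, so the call returns None.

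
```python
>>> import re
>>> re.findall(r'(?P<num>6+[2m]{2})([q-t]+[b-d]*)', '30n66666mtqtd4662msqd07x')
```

[('662m', 'sqd')]

Pattern: one or more of a literal '6', then exactly 2 of one of [2m] (captured as 'num'); then one or more of a character in [q-t], then zero or more of a character in [b-d] (captured).
Scanning left to right: at [14:21] match '662msqd', groups = ('662m', 'sqd').
2 groups means the one result is a tuple of 2 captured strings — 1 here.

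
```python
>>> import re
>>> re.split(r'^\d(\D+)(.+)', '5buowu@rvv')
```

['', 'buowu@rv', 'v', '']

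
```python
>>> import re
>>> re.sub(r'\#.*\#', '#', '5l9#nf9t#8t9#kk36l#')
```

'5l9#'

Each match is replaced by '#'.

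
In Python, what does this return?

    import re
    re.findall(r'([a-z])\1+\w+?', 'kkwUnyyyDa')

After group 1 captures some text, `\1` only succeeds where that same text appears again.
Walking the string: at [0:3] match 'kkw', group 1 = 'k'; at [5:9] match 'yyyD', group 1 = 'y'.
Because there's exactly one group, `findall` drops the full match and keeps group 1 from each hit.

['k', 'y']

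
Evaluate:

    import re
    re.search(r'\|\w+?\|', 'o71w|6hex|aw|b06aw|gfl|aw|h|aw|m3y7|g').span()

`re.search` tries every starting position until one works.
The match spans [4:10] → '|6hex|'.

(4, 10)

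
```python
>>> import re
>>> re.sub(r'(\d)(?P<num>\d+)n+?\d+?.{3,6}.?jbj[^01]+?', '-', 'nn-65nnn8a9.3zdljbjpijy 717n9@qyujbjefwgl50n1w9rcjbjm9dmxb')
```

'nn--ijy -fwgl-9dmxb'

A `+?`/`*?`/`{m,n}?` starts at its minimum and grows only as far as needed for what follows to match.
Every occurrence is swapped for '-'.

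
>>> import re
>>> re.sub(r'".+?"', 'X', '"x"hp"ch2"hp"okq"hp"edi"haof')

'XhpXhpXhpXhaof'

`sub` substitutes 'X' at each match site.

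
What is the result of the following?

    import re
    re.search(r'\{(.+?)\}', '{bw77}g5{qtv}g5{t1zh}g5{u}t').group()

`re.search` tries every starting position until one works.
The match spans [0:6] → '{bw77}'.
Captured: group 1 = 'bw77'.

'{bw77}'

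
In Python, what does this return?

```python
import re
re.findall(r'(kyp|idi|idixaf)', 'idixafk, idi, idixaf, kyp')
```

['idi', 'idi', 'idi', 'kyp']

The regex engine tests alternatives in the order written; an earlier branch that matches wins even if a later one would match more.
Scanning left to right: at [0:3] match 'idi', group 1 = 'idi'; at [9:12] match 'idi', group 1 = 'idi'; at [14:17] match 'idi', group 1 = 'idi'; at [22:25] match 'kyp', group 1 = 'kyp'.
One capturing group, so `findall` returns just the captured substring from each match — 4 in all.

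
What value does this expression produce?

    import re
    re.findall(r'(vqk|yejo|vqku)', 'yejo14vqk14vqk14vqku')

['yejo', 'vqk', 'vqk', 'vqk']

Alternation isn't longest-match — the leftmost alternative that fits at this position is chosen.
`findall` collects group 1 from each match (4 total).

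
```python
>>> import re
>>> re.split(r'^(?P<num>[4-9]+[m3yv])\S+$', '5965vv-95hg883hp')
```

['', '5965v', '']

The pattern matches anchored at the start of the string; then one or more of a character in [4-9], then one of [m3yv] (captured as 'num'); then one or more of a non-whitespace character; then anchored at the end.
Matches to split on: at [0:16] → '5965vv-95hg883hp'.
With a capturing group present, the delimiter's captured portion is kept in the result list.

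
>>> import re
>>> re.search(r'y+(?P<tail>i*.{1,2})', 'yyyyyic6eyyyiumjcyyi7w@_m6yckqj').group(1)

The match spans [0:8] → 'yyyyyic6'.
Captured: group 1 = 'ic6'.

'ic6'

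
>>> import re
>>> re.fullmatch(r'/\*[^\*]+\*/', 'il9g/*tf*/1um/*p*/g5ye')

`fullmatch` succeeds only if the pattern covers the string from start to end.
Here the string isn't matched end-to-end, so the call returns None.

None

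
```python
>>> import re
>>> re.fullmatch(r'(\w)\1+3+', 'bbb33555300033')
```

None

`\1` is not a pattern — it's the concrete string captured by group 1, re-applied verbatim.
`re.fullmatch` is like wrapping the pattern in `^…$` (in single-line mode).
Here there's no way to consume every character, so the call returns None.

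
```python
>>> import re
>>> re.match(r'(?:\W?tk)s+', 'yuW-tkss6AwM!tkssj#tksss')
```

This matches optionally a non-word character, then the literal 'tk' (non-capturing group); then one or more of a literal 's'.
`re.match` only tries the pattern at the start of the string.
Here the pattern fails at index 0, so the call returns None.

None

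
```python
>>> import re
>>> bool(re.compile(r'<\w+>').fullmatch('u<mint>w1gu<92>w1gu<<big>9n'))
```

For `fullmatch`, every character of the input must be accounted for by the pattern.
Here there's no way to consume every character, so the call returns None, and `bool(None)` is False.

False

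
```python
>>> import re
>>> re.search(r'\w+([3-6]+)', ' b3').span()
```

(1, 3)

The pattern matches one or more of a word character; then one or more of a character in [3-6] (captured).
The match spans [1:3] → 'b3'.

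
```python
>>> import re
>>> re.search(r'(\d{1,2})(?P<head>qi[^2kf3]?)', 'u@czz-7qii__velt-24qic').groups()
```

This matches 1 to 2 of a digit (captured); then the literal 'qi', then optionally any character except [2kf3] (captured as 'head').
`re.search` tries every starting position until one works.
The match spans [6:10] → '7qii'.
Captured: group 1 = '7', group 2 = 'qii'.

('7', 'qii')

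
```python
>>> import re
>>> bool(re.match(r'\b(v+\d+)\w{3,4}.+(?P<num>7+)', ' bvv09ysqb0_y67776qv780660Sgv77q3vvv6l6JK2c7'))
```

False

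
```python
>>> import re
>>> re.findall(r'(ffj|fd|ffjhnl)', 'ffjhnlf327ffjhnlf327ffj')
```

`|` is ordered: at each position the engine commits to the first alternative that works.
Walking the string: at [0:3] match 'ffj', group 1 = 'ffj'; at [10:13] match 'ffj', group 1 = 'ffj'; at [20:23] match 'ffj', group 1 = 'ffj'.
Because there's exactly one group, `findall` drops the full match and keeps group 1 from each hit.

['ffj', 'ffj', 'ffj']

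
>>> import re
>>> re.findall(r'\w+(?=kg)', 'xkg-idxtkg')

The positive lookaround only admits positions where the adjacent text matches; those characters stay outside the span.
Scanning left to right: at [0:1] → 'x'; at [4:8] → 'idxt'.
`findall` yields the raw match text (2 of them) because the pattern has no groups.

['x', 'idxt']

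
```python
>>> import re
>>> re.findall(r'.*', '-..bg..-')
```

['-..bg..-', '']

This matches zero or more of any character.
`findall` yields the raw match text (2 of them) because the pattern has no groups.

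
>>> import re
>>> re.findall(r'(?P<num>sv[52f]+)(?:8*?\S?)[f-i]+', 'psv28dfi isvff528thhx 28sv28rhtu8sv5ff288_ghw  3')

This matches the literal 'sv', then one or more of one of [52f] (captured as 'num'); then zero or more of the literal '8' (lazy), then optionally a non-whitespace character (non-capturing group); then one or more of a character in [f-i].
Matches: at [1:8] match 'sv28dfi', group 1 = 'sv2'; at [10:20] match 'svff528thh', group 1 = 'svff52'; at [24:30] match 'sv28rh', group 1 = 'sv2'; at [33:44] match 'sv5ff288_gh', group 1 = 'sv5ff2'.
One capturing group, so `findall` returns just the captured substring from each match — 4 in all.

['sv2', 'svff52', 'sv2', 'sv5ff2']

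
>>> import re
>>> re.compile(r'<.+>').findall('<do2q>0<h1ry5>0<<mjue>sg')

['<do2q>0<h1ry5>0<<mjue>']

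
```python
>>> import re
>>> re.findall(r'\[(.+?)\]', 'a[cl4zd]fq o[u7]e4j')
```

['cl4zd', 'u7']

Lazy quantifiers expand one character at a time until the remainder of the pattern can match.
Walking the string: at [1:8] match '[cl4zd]', group 1 = 'cl4zd'; at [12:16] match '[u7]', group 1 = 'u7'.
With a single group, `findall` returns only what that group captured — 2 items.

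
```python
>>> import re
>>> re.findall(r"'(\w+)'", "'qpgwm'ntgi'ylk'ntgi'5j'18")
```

['qpgwm', 'ylk', '5j']

Scanning left to right: at [0:7] match "'qpgwm'", group 1 = 'qpgwm'; at [11:16] match "'ylk'", group 1 = 'ylk'; at [20:24] match "'5j'", group 1 = '5j'.
One capturing group, so `findall` returns just the captured substring from each match — 3 in all.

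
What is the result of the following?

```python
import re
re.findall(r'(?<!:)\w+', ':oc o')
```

Because the assertion is negative and zero-width, positions next to the forbidden text are skipped.
Walking the string: at [2:3] → 'c'; at [4:5] → 'o'.
`findall` yields the raw match text (2 of them) because the pattern has no groups.

['c', 'o']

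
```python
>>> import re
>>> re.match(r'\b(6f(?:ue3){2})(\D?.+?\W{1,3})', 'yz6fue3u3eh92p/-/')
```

None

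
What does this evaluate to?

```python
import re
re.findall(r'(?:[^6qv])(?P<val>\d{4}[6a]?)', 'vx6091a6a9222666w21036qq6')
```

['6091a', '92226', '21036']

`findall` collects group 1 from each match (3 total).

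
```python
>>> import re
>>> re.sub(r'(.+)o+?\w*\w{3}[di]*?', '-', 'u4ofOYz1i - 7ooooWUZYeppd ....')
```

Every occurrence is swapped for '-'.

'- ....'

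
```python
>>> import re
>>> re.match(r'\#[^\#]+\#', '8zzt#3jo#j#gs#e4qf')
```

None

With `match`, the pattern is implicitly anchored at the beginning.
Here the pattern fails at index 0, so the call returns None.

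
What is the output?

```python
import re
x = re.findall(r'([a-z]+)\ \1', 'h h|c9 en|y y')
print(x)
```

After group 1 captures some text, `\1` only succeeds where that same text appears again.
`findall` collects group 1 from each match (2 total).

['h', 'y']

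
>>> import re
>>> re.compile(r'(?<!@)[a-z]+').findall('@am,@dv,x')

['m', 'v', 'x']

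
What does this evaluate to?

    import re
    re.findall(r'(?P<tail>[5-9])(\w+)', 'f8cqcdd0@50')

`findall` packs the 2 group values into a tuple for every match.

[('8', 'cqcdd0'), ('5', '0')]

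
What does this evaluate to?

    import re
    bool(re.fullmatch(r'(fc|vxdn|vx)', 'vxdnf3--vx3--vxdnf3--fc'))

False

`re.fullmatch` requires the pattern to consume the entire string.
Here there's no way to consume every character, so the call returns None, and `bool(None)` is False.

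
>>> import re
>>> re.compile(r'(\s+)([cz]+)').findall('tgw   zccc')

[('   ', 'zccc')]

The pattern matches one or more of whitespace (captured); then one or more of one of [cz] (captured).
With 2 capturing groups, `findall` returns a 2-tuple per match.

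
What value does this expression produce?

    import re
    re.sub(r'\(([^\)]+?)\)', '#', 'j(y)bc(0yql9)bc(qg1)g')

Matches: at [1:4] → '(y)'; at [6:13] → '(0yql9)'; at [15:20] → '(qg1)'.
Each match is replaced by '#'.

'j#bc#bc#g'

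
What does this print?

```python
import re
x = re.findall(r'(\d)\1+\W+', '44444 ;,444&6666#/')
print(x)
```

`\1` is not a pattern — it's the concrete string captured by group 1, re-applied verbatim.
Scanning left to right: at [0:8] match '44444 ;,', group 1 = '4'; at [8:12] match '444&', group 1 = '4'; at [12:18] match '6666#/', group 1 = '6'.
`findall` collects group 1 from each match (3 total).

['4', '4', '6']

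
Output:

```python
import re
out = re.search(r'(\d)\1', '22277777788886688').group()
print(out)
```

22

After group 1 captures some text, `\1` only succeeds where that same text appears again.
`search` walks the string left to right and returns the first match it finds.
The match spans [0:2] → '22'.
Captured: group 1 = '2'.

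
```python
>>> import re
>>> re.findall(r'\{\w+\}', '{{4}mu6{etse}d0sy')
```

Scanning left to right: at [1:4] → '{4}'; at [7:13] → '{etse}'.
With no groups in the pattern, `findall` gives back each whole match — 2 here.

['{4}', '{etse}']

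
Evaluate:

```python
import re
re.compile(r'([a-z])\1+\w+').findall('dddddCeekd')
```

['d']

`\1` has to match the exact text group 1 already captured.
Scanning left to right: at [0:10] match 'dddddCeekd', group 1 = 'd'.
With a single group, `findall` returns only what that group captured — 1 item.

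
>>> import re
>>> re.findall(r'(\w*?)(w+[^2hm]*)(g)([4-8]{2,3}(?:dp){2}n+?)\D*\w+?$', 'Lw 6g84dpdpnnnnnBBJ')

[('L', 'w 6', 'g', '84dpdpn')]

The pattern matches zero or more of a word character (lazy) (captured); then one or more of the literal 'w', then zero or more of any character except [2hm] (captured); then a literal 'g' (captured); then 2 to 3 of a character in [4-8], then the literal 'dp' repeated 2 times, then one or more of the literal 'n' (lazy) (captured); then zero or more of a non-digit, then one or more of a word character (lazy); then anchored at the end.
The `?` after the quantifier makes it lazy — it takes as little as possible before letting the rest of the pattern try.
Matches: at [0:19] match 'Lw 6g84dpdpnnnnnBBJ', groups = ('L', 'w 6', 'g', '84dpdpn').
With 4 capturing groups, `findall` returns a 4-tuple per match.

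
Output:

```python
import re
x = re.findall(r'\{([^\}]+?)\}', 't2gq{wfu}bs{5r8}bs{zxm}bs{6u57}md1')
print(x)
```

['wfu', '5r8', 'zxm', '6u57']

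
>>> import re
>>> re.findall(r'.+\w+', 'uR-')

['uR']

The pattern matches one or more of any character; then one or more of a word character.
Scanning left to right: at [0:2] → 'uR'.
With no groups in the pattern, `findall` gives back each whole match — 1 here.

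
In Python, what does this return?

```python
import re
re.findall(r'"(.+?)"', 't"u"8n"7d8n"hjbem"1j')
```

['u', '7d8n']

Lazy quantifiers expand one character at a time until the remainder of the pattern can match.
Matches: at [1:4] match '"u"', group 1 = 'u'; at [6:12] match '"7d8n"', group 1 = '7d8n'.
Because there's exactly one group, `findall` drops the full match and keeps group 1 from each hit.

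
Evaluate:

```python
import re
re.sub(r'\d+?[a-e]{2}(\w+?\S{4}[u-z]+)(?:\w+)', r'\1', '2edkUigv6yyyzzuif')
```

The pattern matches one or more of a digit (lazy), then exactly 2 of a character in [a-e]; then one or more of a word character (lazy), then exactly 4 of a non-whitespace character, then one or more of a character in [u-z] (captured); then one or more of a word character (non-capturing group).
Each match is replaced using the text its own group 1 captured.

'kUigv6yyyzzu'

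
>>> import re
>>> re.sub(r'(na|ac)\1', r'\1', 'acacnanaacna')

'acnaacna'

A backreference is literal: `\1` must see the identical characters the first group matched.
Matches: at [0:4] → 'acac'; at [4:8] → 'nana'.
The replacement refers to a captured group, so each match is rewritten using its own captured text.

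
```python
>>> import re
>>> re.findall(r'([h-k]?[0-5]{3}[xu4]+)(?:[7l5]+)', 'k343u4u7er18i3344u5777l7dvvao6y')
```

The pattern matches optionally a character in [h-k], then exactly 3 of a character in [0-5], then one or more of one of [xu4] (captured); then one or more of one of [7l5] (non-capturing group).
Scanning left to right: at [0:8] match 'k343u4u7', group 1 = 'k343u4u'; at [12:24] match 'i3344u5777l7', group 1 = 'i3344u'.
With a single group, `findall` returns only what that group captured — 2 items.

['k343u4u', 'i3344u']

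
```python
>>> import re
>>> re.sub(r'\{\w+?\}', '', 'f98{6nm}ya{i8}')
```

'f98ya'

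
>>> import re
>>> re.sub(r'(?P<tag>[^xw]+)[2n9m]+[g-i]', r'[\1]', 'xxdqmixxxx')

'xx[dq]xxxx'

This matches one or more of any character except [xw] (captured as 'tag'); then one or more of one of [2n9m], then a character in [g-i].
The replacement refers to a captured group, so each match is rewritten using its own captured text.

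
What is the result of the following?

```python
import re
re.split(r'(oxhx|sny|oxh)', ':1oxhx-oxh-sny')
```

[':1', 'oxhx', '-', 'oxh', '-', 'sny', '']

Alternation tries branches left to right and keeps the first one that lets the overall match succeed at that position.
The group in the pattern means `split` returns the separators' captures alongside the pieces.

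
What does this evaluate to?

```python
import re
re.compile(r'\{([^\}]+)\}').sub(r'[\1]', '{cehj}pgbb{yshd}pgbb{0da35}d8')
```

'[cehj]pgbb[yshd]pgbb[0da35]d8'

`\1` in the replacement pulls in group 1's text for each match.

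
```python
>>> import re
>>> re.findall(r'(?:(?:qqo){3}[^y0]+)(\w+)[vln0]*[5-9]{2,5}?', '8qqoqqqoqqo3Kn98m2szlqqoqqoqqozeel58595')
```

['5']

The pattern matches the literal 'qqo' repeated 3 times, then one or more of any character except [y0] (non-capturing group); then one or more of a word character (captured); then zero or more of one of [vln0], then 2 to 5 of a character in [5-9] (lazy).
Matches: at [21:39] match 'qqoqqoqqozeel58595', group 1 = '5'.
One capturing group, so `findall` returns just the captured substring from the one match — 1 in all.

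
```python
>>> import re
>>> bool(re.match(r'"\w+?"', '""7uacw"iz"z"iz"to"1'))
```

`re.match` only tries the pattern at the start of the string.
Here position 0 doesn't satisfy it, so the call returns None, and `bool(None)` is False.

False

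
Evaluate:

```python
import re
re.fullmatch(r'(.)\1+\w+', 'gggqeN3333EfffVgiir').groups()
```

The match spans [0:19] → 'gggqeN3333EfffVgiir'.
Captured: group 1 = 'g'.

('g',)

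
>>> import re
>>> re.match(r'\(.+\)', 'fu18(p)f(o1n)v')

None

`re.match` won't scan ahead — the pattern has to work from the very first character.
Here the string doesn't start with a match, so the call returns None.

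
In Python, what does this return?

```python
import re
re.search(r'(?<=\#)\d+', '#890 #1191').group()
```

Because the assertion is zero-width, the text it checks is not consumed and won't appear in the result.
The match spans [1:4] → '890'.

'890'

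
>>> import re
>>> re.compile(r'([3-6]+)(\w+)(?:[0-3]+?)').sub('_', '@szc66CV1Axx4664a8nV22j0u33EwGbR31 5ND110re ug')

'@szc_ _re ug'

This matches one or more of a character in [3-6] (captured); then one or more of a word character (captured); then one or more of a character in [0-3] (lazy) (non-capturing group).
Matches: at [4:34] → '66CV1Axx4664a8nV22j0u33EwGbR31'; at [35:41] → '5ND110'.
`sub` substitutes '_' at each match site.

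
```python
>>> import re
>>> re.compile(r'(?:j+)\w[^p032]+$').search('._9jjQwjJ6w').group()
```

Pattern: one or more of a literal 'j' (non-capturing group); then a word character, then one or more of any character except [p032]; then anchored at the end.
Unlike `match`, `search` isn't anchored — it looks for the pattern anywhere in the string.
The match spans [3:11] → 'jjQwjJ6w'.

'jjQwjJ6w'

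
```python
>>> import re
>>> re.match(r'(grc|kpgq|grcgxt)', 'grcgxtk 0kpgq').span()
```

With `match`, the pattern is implicitly anchored at the beginning.
The match spans [0:3] → 'grc'.

(0, 3)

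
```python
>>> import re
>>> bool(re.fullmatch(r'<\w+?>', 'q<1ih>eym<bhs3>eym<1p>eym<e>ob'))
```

`fullmatch` succeeds only if the pattern covers the string from start to end.
Here there's no way to consume every character, so the call returns None, and `bool(None)` is False.

False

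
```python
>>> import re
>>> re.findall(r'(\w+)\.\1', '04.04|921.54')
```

['04']

The backreference `\1` re-matches whatever the first group consumed, character for character.
Scanning left to right: at [0:5] match '04.04', group 1 = '04'.
With a single group, `findall` returns only what that group captured — 1 item.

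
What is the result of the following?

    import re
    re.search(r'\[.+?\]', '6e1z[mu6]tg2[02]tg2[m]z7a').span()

(4, 9)

`re.search` scans for the first position where the pattern succeeds.
The match spans [4:9] → '[mu6]'.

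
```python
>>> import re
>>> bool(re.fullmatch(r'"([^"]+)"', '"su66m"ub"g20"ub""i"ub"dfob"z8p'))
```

`re.fullmatch` requires the pattern to consume the entire string.
Here the string isn't matched end-to-end, so the call returns None, and `bool(None)` is False.

False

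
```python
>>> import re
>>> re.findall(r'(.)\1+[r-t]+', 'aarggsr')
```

['a', 'g']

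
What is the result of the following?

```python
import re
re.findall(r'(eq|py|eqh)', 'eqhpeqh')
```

['eq', 'eq']

The regex engine tests alternatives in the order written; an earlier branch that matches wins even if a later one would match more.
With a single group, `findall` returns only what that group captured — 2 items.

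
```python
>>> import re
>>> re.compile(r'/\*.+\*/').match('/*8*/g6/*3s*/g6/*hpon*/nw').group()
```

'/*8*/g6/*3s*/g6/*hpon*/'

`re.match` only tries the pattern at the start of the string.
The match spans [0:23] → '/*8*/g6/*3s*/g6/*hpon*/'.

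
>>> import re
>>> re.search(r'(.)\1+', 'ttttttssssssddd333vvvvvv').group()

A backreference is literal: `\1` must see the identical characters the first group matched.
Unlike `match`, `search` isn't anchored — it looks for the pattern anywhere in the string.
The match spans [0:6] → 'tttttt'.
Captured: group 1 = 't'.

'tttttt'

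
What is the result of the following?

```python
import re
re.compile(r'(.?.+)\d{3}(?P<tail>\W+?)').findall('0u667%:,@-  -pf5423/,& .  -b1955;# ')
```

[('0u667%:,@-  -pf5423/,& .  -b1', ';')]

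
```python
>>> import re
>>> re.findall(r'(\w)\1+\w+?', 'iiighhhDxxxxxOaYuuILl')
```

A backreference is literal: `\1` must see the identical characters the first group matched.
Matches: at [0:4] match 'iiig', group 1 = 'i'; at [4:8] match 'hhhD', group 1 = 'h'; at [8:14] match 'xxxxxO', group 1 = 'x'; at [16:19] match 'uuI', group 1 = 'u'.
`findall` collects group 1 from each match (4 total).

['i', 'h', 'x', 'u']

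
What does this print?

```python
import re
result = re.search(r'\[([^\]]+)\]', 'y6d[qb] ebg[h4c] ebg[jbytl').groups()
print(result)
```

('qb',)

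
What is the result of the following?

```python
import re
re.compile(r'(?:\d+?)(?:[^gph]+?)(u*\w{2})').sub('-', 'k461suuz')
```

`sub` substitutes '-' at each match site.

'k-uuz'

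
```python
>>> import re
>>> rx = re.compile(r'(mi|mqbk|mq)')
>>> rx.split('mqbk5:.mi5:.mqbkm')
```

The regex engine tests alternatives in the order written; an earlier branch that matches wins even if a later one would match more.
The group in the pattern means `split` returns the separators' captures alongside the pieces.

['', 'mqbk', '5:.', 'mi', '5:.', 'mqbk', 'm']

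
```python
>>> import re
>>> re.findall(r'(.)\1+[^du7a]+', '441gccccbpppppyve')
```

The backreference `\1` re-matches whatever the first group consumed, character for character.
One capturing group, so `findall` returns just the captured substring from the one match — 1 in all.

['4']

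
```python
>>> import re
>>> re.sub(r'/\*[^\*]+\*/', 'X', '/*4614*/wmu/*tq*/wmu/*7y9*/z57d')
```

'XwmuXwmuXz57d'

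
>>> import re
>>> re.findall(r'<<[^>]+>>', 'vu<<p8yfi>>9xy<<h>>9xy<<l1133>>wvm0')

Scanning left to right: at [2:11] → '<<p8yfi>>'; at [14:19] → '<<h>>'; at [22:31] → '<<l1133>>'.
Since nothing is captured, `findall` lists the 3 matched substrings directly.

['<<p8yfi>>', '<<h>>', '<<l1133>>']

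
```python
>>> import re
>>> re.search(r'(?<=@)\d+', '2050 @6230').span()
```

(6, 10)

The `(?=…)`/`(?<=…)` assertion just peeks at neighbouring text; it doesn't advance the match position.
The match spans [6:10] → '6230'.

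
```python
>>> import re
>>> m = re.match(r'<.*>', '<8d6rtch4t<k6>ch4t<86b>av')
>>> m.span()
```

(0, 23)

`re.match` won't scan ahead — the pattern has to work from the very first character.
The match spans [0:23] → '<8d6rtch4t<k6>ch4t<86b>'.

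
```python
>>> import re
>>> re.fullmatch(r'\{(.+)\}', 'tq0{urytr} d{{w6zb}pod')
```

For `fullmatch`, every character of the input must be accounted for by the pattern.
Here there's no way to consume every character, so the call returns None.

None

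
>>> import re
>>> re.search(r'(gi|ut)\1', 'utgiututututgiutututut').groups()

('ut',)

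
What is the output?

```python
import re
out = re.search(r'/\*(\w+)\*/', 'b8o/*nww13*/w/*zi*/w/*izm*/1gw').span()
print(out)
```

(3, 12)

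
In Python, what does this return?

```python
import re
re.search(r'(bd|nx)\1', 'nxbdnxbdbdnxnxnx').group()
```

'bdbd'

A backreference is literal: `\1` must see the identical characters the first group matched.
The match spans [6:10] → 'bdbd'.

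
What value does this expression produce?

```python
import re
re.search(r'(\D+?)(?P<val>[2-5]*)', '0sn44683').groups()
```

('s', '')

The pattern matches one or more of a non-digit (lazy) (captured); then zero or more of a character in [2-5] (captured as 'val').
`re.search` tries every starting position until one works.
The match spans [1:2] → 's'.
Captured: group 1 = 's', group 2 = ''.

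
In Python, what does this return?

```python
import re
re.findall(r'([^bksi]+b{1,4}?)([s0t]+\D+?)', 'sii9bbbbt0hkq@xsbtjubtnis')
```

[('9bbbb', 't0h'), ('tjub', 'tn')]

The pattern matches one or more of any character except [bksi], then 1 to 4 of a literal 'b' (lazy) (captured); then one or more of one of [s0t], then one or more of a non-digit (lazy) (captured).
Scanning left to right: at [3:11] match '9bbbbt0h', groups = ('9bbbb', 't0h'); at [17:23] match 'tjubtn', groups = ('tjub', 'tn').
Multiple groups make `findall` return tuples — one 2-tuple for each match.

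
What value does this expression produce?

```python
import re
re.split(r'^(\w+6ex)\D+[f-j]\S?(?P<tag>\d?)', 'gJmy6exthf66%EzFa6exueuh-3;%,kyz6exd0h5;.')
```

The pattern matches anchored at the start of the string; then one or more of a word character, then the literal '6ex' (captured); then one or more of a non-digit, then a character in [f-j], then optionally a non-whitespace character; then optionally a digit (captured as 'tag').
Matches to split on: at [0:12] → 'gJmy6exthf66'.
The group in the pattern means `split` returns the separators' captures alongside the pieces.

['', 'gJmy6ex', '6', '%EzFa6exueuh-3;%,kyz6exd0h5;.']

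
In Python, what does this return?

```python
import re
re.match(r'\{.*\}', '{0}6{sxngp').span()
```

(0, 3)

With `match`, the pattern is implicitly anchored at the beginning.
The match spans [0:3] → '{0}'.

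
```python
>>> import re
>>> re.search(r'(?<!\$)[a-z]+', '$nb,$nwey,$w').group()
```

'b'

A negative assertion filters positions out without eating any characters.
`search` walks the string left to right and returns the first match it finds.
The match spans [2:3] → 'b'.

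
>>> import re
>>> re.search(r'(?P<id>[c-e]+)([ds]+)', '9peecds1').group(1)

'eecd'

The pattern matches one or more of a character in [c-e] (captured as 'id'); then one or more of one of [ds] (captured).
`search` walks the string left to right and returns the first match it finds.
The match spans [2:7] → 'eecds'.
Captured: group 1 = 'eecd', group 2 = 's'.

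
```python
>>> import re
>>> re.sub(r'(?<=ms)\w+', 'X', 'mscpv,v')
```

The positive lookaround only admits positions where the adjacent text matches; those characters stay outside the span.
Matches: at [2:5] → 'cpv'.
Each match is replaced by 'X'.

'msX,v'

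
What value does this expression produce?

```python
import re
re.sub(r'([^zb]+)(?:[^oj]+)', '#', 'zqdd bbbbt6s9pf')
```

This matches one or more of any character except [zb] (captured); then one or more of any character except [oj] (non-capturing group).
Matches: at [1:15] → 'qdd bbbbt6s9pf'.
Each match is replaced by '#'.

'z#'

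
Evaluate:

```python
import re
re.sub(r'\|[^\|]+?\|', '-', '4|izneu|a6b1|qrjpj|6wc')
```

Matches: at [1:8] → '|izneu|'; at [12:19] → '|qrjpj|'.
Each match is replaced by '-'.

'4-a6b1-6wc'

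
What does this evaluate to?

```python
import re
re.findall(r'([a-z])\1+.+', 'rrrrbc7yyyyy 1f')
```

['r']

The backreference `\1` re-matches whatever the first group consumed, character for character.
`findall` collects group 1 from the one match (1 total).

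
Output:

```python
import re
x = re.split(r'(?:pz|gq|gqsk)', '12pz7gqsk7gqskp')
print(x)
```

Alternation tries branches left to right and keeps the first one that lets the overall match succeed at that position.
Matches to split on: at [2:4] → 'pz'; at [5:7] → 'gq'; at [10:12] → 'gq'.
The string is cut at each match, leaving 4 pieces.

['12', '7', 'sk7', 'skp']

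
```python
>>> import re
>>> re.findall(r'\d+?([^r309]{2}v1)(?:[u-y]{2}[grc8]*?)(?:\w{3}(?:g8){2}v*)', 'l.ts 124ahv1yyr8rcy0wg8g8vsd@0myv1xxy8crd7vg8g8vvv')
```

['ahv1']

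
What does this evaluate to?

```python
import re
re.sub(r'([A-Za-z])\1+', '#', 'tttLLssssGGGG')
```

`\1` is not a pattern — it's the concrete string captured by group 1, re-applied verbatim.
Matches: at [0:3] → 'ttt'; at [3:5] → 'LL'; at [5:9] → 'ssss'; at [9:13] → 'GGGG'.
`sub` substitutes '#' at each match site.

'####'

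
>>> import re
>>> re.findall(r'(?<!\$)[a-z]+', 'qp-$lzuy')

['qp', 'zuy']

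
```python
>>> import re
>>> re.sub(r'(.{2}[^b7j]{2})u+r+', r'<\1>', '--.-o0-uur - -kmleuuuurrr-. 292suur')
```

The pattern matches exactly 2 of any character, then exactly 2 of any character except [b7j] (captured); then one or more of a literal 'u'; then one or more of a literal 'r'.
Matches: at [3:10] → '-o0-uur'; at [14:25] → 'kmleuuuurrr'; at [28:35] → '292suur'.
Each match is replaced using the text its own group 1 captured.

'--.<-o0-> - -<kmle>-. <292s>'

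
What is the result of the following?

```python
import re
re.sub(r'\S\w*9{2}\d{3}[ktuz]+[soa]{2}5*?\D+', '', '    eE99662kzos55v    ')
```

The pattern matches a non-whitespace character, then zero or more of a word character, then exactly 2 of the literal '9'; then exactly 3 of a digit, then one or more of one of [ktuz], then exactly 2 of one of [soa]; then zero or more of the literal '5' (lazy), then one or more of a non-digit.
Matches: at [4:22] → 'eE99662kzos55v    '.
Each match is replaced by ''.

'    '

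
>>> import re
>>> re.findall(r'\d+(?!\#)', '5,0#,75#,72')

['5', '7', '72']

The negative lookaround is zero-width — it rules out positions where the adjacent text would match, without consuming anything.
With no groups in the pattern, `findall` gives back each whole match — 3 here.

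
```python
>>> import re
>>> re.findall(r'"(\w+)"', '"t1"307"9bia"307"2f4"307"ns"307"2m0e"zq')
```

`findall` collects group 1 from each match (5 total).

['t1', '9bia', '2f4', 'ns', '2m0e']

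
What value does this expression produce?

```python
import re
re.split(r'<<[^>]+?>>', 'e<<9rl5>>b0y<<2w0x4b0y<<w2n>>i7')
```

['e', 'b0y', 'i7']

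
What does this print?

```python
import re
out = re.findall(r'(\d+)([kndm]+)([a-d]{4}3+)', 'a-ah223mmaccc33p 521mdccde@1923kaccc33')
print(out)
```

This matches one or more of a digit (captured); then one or more of one of [kndm] (captured); then exactly 4 of a character in [a-d], then one or more of the literal '3' (captured).
Multiple groups make `findall` return tuples — one 3-tuple for each match.

[('223', 'mm', 'accc33'), ('1923', 'k', 'accc33')]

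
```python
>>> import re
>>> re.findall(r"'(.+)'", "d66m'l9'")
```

['l9']

`findall` collects group 1 from the one match (1 total).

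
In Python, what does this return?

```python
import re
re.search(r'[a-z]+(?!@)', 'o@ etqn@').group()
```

`(?!…)`/`(?<!…)` only lets a position through if the neighbouring text does NOT match; no characters are consumed.
`search` walks the string left to right and returns the first match it finds.
The match spans [3:6] → 'etq'.

'etq'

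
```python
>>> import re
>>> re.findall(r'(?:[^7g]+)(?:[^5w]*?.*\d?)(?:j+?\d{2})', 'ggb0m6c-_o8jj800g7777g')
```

The pattern matches one or more of any character except [7g] (non-capturing group); then zero or more of any character except [5w] (lazy), then zero or more of any character, then optionally a digit (non-capturing group); then one or more of the literal 'j' (lazy), then exactly 2 of a digit (non-capturing group).
No capturing groups, so `findall` returns the 1 full match string.

['b0m6c-_o8jj80']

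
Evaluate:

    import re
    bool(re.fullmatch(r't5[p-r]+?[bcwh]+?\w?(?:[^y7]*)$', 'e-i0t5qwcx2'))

False

The pattern matches the literal 't5', then one or more of a character in [p-r] (lazy); then one or more of one of [bcwh] (lazy), then optionally a word character; then zero or more of any character except [y7] (non-capturing group); then anchored at the end.
For `fullmatch`, every character of the input must be accounted for by the pattern.
Here the string isn't matched end-to-end, so the call returns None, and `bool(None)` is False.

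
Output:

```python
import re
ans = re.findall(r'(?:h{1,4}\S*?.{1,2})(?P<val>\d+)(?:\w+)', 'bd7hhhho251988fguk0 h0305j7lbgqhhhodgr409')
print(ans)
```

With the lazy modifier that quantifier settles for the fewest repetitions that let the rest of the pattern succeed (the atoms after it are unaffected and can still be greedy).
One capturing group, so `findall` returns just the captured substring from each match — 2 in all.

['51988', '05']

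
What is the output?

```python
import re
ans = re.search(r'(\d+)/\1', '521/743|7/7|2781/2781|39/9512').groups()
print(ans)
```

('7',)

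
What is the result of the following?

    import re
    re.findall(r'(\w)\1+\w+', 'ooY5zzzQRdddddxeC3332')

`\1` has to match the exact text group 1 already captured.
Scanning left to right: at [0:21] match 'ooY5zzzQRdddddxeC3332', group 1 = 'o'.
With a single group, `findall` returns only what that group captured — 1 item.

['o']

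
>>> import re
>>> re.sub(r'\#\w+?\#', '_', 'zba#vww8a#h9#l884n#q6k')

'zba_h9_q6k'

Matches: at [3:10] → '#vww8a#'; at [12:19] → '#l884n#'.
`sub` substitutes '_' at each match site.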